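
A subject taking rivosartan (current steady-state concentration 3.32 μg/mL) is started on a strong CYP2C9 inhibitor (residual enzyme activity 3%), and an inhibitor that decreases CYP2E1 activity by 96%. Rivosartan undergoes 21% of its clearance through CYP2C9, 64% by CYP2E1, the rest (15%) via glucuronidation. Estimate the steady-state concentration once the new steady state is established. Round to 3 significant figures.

18.3 μg/mL

The CYP2C9 pathway (21% of clearance) is reduced to 0.03× activity: 0.21 × 0.03 = 0.0063.
The CYP2E1 pathway (64% of clearance) drops to 0.04× activity: 0.64 × 0.04 = 0.0256.
Non-CYP routes (15%) are unchanged.
Relative clearance = 0.0063 + 0.0256 + 0.15 = 0.1819.
Steady-state concentration ∝ 1/CL: new value = 3.32 / 0.1819 = 18.3 μg/mL.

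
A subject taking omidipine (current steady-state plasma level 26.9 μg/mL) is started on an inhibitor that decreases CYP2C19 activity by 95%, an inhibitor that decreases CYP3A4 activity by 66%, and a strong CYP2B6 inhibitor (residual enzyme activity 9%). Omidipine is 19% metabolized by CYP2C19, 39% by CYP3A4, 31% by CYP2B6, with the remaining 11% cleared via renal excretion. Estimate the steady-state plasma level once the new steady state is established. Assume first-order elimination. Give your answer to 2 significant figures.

96 μg/mL

The CYP2C19 pathway (19% of clearance) drops to 0.05× activity: 0.19 × 0.05 = 0.0095.
The CYP3A4 pathway (39% of clearance) drops to 0.34× activity: 0.39 × 0.34 = 0.1326.
The CYP2B6 pathway (31% of clearance) falls to 0.09× activity: 0.31 × 0.09 = 0.0279.
The remaining 11% of clearance is unaffected.
New clearance relative to baseline: 0.0095 + 0.1326 + 0.0279 + 0.11 = 0.28.
Steady-state plasma level ∝ 1/CL: new value = 26.9 / 0.28 = 96 μg/mL.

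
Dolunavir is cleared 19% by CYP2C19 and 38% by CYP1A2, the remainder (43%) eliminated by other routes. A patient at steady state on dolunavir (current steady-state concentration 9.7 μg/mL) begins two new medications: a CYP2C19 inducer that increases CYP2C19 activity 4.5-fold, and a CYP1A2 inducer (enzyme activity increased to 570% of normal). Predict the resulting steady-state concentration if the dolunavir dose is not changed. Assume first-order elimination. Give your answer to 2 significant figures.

The CYP2C19 pathway (19% of clearance) rises to 4.5× activity: 0.19 × 4.5 = 0.855.
The CYP1A2 pathway (38% of clearance) rises to 5.7× activity: 0.38 × 5.7 = 2.166.
The remaining 43% of clearance is unaffected.
Relative clearance = 0.855 + 2.166 + 0.43 = 3.451.
Dividing the baseline by the relative clearance: 9.7 / 3.451 = 2.8 μg/mL.

2.8 μg/mL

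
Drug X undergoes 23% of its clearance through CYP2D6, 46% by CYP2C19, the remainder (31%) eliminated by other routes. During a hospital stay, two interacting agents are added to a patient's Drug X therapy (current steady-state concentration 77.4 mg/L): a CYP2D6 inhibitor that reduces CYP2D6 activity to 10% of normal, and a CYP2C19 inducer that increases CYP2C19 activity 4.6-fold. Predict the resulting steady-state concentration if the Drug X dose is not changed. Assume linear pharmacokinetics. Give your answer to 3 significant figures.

CYP2D6: 0.23 × 0.1 = 0.023
CYP2C19: 0.46 × 4.6 = 2.116
Other: 0.31 (unchanged)
New clearance relative to baseline: 0.023 + 2.116 + 0.31 = 2.449.
New steady-state concentration = 77.4 / 2.449 = 31.6 mg/L (concentration scales inversely with clearance).

31.6 mg/L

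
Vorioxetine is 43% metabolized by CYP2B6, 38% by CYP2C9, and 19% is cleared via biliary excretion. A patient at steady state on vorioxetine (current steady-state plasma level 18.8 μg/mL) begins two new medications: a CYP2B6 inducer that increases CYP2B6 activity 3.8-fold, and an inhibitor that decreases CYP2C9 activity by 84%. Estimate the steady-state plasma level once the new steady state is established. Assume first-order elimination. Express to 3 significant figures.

9.97 μg/mL

The CYP2B6 pathway (43% of clearance) rises to 3.8× activity: 0.43 × 3.8 = 1.634.
The CYP2C9 pathway (38% of clearance) drops to 0.16× activity: 0.38 × 0.16 = 0.0608.
Non-CYP routes (19%) are unchanged.
New clearance relative to baseline: 1.634 + 0.0608 + 0.19 = 1.8848.
Steady-state plasma level ∝ 1/CL: new value = 18.8 / 1.8848 = 9.97 μg/mL.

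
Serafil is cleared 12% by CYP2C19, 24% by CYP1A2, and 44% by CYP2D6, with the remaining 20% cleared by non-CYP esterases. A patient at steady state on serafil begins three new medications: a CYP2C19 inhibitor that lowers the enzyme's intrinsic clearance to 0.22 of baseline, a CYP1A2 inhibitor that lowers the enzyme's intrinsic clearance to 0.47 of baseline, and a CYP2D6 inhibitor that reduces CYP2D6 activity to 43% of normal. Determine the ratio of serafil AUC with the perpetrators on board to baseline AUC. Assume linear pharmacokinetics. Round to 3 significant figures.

1.89

The CYP2C19 pathway (12% of clearance) falls to 0.22× activity: 0.12 × 0.22 = 0.0264.
The CYP1A2 pathway (24% of clearance) is reduced to 0.47× activity: 0.24 × 0.47 = 0.1128.
The CYP2D6 pathway (44% of clearance) falls to 0.43× activity: 0.44 × 0.43 = 0.1892.
The remaining 20% of clearance is unaffected.
Relative clearance = 0.0264 + 0.1128 + 0.1892 + 0.2 = 0.5284.
AUC ∝ 1/CL: fold-change = 1 / 0.5284 = 1.89.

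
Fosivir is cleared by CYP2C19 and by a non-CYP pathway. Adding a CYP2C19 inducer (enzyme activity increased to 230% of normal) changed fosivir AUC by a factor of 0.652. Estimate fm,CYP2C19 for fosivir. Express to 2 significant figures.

CL'/CL = 1 / 0.652 = 1.534
2.3·fm + (1 − fm) = 1.534
fm = (1.534 − 1) / (2.3 − 1) = 0.41

0.41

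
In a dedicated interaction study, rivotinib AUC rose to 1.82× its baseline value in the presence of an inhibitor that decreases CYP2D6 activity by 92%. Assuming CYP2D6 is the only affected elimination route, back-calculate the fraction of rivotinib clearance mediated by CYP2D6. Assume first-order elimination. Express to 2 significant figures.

Let fm be the CYP2D6 fraction. New clearance relative to baseline = fm × 0.08 + (1 − fm).
AUC ratio = 1 / (new CL fraction), so new CL fraction = 1 / 1.82 = 0.5495.
fm × 0.08 + 1 − fm = 0.5495  ⇒  fm × (0.08 − 1) = −0.4505  ⇒  fm = 0.49.

0.49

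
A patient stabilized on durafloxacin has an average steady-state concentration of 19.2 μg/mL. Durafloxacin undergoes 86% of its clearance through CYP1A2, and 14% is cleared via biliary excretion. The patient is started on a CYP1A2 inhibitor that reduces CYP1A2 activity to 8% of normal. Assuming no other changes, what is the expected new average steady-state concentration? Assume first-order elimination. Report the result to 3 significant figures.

92.0 μg/mL

CYP1A2: 0.86 × 0.08 = 0.0688
Other: 0.14 (unchanged)
New clearance relative to baseline: 0.0688 + 0.14 = 0.2088.
New average steady-state concentration = baseline ÷ relative clearance = 19.2 / 0.2088 = 92.0 μg/mL.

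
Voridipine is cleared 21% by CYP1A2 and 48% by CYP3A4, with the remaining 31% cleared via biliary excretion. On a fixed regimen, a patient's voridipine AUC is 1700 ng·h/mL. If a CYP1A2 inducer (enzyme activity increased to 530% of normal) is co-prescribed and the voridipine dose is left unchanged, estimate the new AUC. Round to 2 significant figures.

8.9 × 10² ng·h/mL

The CYP1A2 pathway (21% of clearance) rises to 5.3× activity: 0.21 × 5.3 = 1.113.
CYP3A4 (48%) and the residual 31% are unaffected.
Relative clearance = 1.113 + 0.48 + 0.31 = 1.903.
AUC ∝ 1/CL, so new value = 1700 / 1.903 = 8.9 × 10² ng·h/mL.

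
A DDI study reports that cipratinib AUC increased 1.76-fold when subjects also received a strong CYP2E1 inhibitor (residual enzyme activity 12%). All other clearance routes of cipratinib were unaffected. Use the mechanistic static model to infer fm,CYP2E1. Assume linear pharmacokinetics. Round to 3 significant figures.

0.491

Let x = fm,CYP2E1. Because AUC ∝ 1/CL, relative clearance fell to 1/1.76 = 0.5682.
Only the CYP2E1 route changed, so 0.5682 = x·0.12 + (1 − x), giving x = 0.491.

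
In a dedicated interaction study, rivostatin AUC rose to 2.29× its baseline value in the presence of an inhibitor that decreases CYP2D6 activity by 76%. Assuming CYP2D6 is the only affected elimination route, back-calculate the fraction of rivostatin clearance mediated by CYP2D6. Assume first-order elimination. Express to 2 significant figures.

0.74

Call the CYP2D6 fraction fm. After the interaction, CL_new/CL_old = fm × 0.24 + (1 − fm).
AUC ratio = 1 / (new CL fraction), so new CL fraction = 1 / 2.29 = 0.4367.
fm × 0.24 + 1 − fm = 0.4367  ⇒  fm × (0.24 − 1) = −0.5633  ⇒  fm = 0.74.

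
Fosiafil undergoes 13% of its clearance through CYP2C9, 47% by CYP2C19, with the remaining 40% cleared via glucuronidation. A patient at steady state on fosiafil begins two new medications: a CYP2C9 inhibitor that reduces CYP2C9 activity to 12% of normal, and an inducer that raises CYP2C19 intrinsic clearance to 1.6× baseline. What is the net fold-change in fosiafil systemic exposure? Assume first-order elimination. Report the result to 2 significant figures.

0.86

The CYP2C9 pathway (13% of clearance) falls to 0.12× activity: 0.13 × 0.12 = 0.0156.
The CYP2C19 pathway (47% of clearance) increases to 1.6× activity: 0.47 × 1.6 = 0.752.
The remaining 40% of clearance is unaffected.
CL_new/CL_old = 0.0156 + 0.752 + 0.4 = 1.1676.
Net systemic exposure ratio = 1 / 1.1676 = 0.86.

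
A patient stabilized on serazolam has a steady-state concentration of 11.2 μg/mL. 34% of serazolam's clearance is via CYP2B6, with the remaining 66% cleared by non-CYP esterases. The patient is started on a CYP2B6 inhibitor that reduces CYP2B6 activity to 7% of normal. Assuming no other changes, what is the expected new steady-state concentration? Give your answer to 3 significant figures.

The CYP2B6 pathway (34% of clearance) falls to 0.07× activity: 0.34 × 0.07 = 0.0238.
The remaining 66% of clearance is unaffected.
New clearance relative to baseline: 0.0238 + 0.66 = 0.6838.
New steady-state concentration = baseline ÷ relative clearance = 11.2 / 0.6838 = 16.4 μg/mL.

16.4 μg/mL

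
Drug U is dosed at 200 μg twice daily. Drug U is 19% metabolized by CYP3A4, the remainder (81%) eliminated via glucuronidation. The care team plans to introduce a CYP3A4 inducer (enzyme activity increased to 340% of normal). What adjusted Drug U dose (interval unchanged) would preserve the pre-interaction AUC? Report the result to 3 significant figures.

The CYP3A4 pathway (19% of clearance) is boosted to 3.4× activity: 0.19 × 3.4 = 0.646.
The remaining 81% of clearance is unaffected.
CL_new/CL_old = 0.646 + 0.81 = 1.456.
Css,avg = (dose rate)/CL, so holding Css fixed requires dose ∝ CL: 200 × 1.456 = 291 μg.

291 μg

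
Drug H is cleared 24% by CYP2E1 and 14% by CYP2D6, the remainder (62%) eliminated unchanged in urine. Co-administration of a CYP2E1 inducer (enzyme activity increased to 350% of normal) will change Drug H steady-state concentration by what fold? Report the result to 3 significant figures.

The CYP2E1 pathway (24% of clearance) increases to 3.5× activity: 0.24 × 3.5 = 0.84.
CYP2D6 (14%) and the residual 62% are unaffected.
Relative clearance = 0.84 + 0.14 + 0.62 = 1.6.
Steady-state concentration ratio = CL_old/CL_new = 1 / 1.6 = 0.625.

0.625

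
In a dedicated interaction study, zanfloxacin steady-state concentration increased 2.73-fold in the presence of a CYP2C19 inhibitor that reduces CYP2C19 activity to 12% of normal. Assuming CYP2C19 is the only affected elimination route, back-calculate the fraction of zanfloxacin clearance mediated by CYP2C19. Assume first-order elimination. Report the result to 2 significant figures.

0.72

CL'/CL = 1 / 2.73 = 0.3663
0.12·fm + (1 − fm) = 0.3663
fm = (0.3663 − 1) / (0.12 − 1) = 0.72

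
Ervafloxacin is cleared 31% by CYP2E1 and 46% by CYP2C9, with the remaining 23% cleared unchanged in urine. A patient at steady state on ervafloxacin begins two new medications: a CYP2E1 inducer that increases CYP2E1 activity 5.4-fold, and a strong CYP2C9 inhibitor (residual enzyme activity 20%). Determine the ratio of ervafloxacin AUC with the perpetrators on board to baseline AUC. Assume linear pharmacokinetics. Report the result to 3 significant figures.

0.501

CYP2E1: 0.31 × 5.4 = 1.674
CYP2C9: 0.46 × 0.2 = 0.092
Other: 0.23 (unchanged)
Relative clearance = 1.674 + 0.092 + 0.23 = 1.996.
Net AUC ratio = 1 / 1.996 = 0.501.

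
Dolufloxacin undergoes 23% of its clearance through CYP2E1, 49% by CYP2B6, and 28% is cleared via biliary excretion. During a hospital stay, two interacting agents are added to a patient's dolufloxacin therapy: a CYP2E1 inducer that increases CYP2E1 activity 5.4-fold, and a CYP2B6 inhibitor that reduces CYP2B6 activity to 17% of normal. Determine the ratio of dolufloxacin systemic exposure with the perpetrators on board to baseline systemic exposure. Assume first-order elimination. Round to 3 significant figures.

The CYP2E1 pathway (23% of clearance) is boosted to 5.4× activity: 0.23 × 5.4 = 1.242.
The CYP2B6 pathway (49% of clearance) drops to 0.17× activity: 0.49 × 0.17 = 0.0833.
The remaining 28% of clearance is unaffected.
Relative clearance = 1.242 + 0.0833 + 0.28 = 1.6053.
Systemic exposure ∝ 1/CL: fold-change = 1 / 1.6053 = 0.623.

0.623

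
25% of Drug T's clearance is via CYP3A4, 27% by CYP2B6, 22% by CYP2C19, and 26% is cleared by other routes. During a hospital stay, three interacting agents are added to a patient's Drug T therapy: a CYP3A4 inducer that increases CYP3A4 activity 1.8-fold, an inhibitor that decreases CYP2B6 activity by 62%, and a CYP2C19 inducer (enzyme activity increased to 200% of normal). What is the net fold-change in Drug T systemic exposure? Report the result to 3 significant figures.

The CYP3A4 pathway (25% of clearance) is boosted to 1.8× activity: 0.25 × 1.8 = 0.45.
The CYP2B6 pathway (27% of clearance) falls to 0.38× activity: 0.27 × 0.38 = 0.1026.
The CYP2C19 pathway (22% of clearance) increases to 2× activity: 0.22 × 2 = 0.44.
Non-CYP routes (26%) are unchanged.
Relative clearance = 0.45 + 0.1026 + 0.44 + 0.26 = 1.2526.
Net systemic exposure ratio = 1 / 1.2526 = 0.798.

0.798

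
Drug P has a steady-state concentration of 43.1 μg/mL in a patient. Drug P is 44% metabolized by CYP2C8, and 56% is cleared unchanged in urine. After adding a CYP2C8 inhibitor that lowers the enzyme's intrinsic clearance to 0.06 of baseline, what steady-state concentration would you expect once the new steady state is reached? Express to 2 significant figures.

73 μg/mL

The CYP2C8 pathway (44% of clearance) falls to 0.06× activity: 0.44 × 0.06 = 0.0264.
Non-CYP routes (56%) are unchanged.
CL_new/CL_old = 0.0264 + 0.56 = 0.5864.
With dosing unchanged, steady-state concentration scales as 1/CL: 43.1 / 0.5864 = 73 μg/mL.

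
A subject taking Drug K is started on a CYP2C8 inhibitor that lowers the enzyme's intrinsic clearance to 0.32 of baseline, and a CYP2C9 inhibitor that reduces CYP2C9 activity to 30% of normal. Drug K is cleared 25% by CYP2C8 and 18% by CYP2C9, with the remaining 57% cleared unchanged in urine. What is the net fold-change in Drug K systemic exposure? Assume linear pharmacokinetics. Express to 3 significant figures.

1.42

CYP2C8: 0.25 × 0.32 = 0.08
CYP2C9: 0.18 × 0.3 = 0.054
Other: 0.57 (unchanged)
Relative clearance = 0.08 + 0.054 + 0.57 = 0.704.
Systemic exposure ∝ 1/CL: fold-change = 1 / 0.704 = 1.42.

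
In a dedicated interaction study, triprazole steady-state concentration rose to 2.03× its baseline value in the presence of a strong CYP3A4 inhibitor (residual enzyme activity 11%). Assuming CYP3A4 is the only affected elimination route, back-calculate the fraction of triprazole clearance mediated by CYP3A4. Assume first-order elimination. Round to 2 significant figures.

0.57

Let fm be the CYP3A4 fraction. New clearance relative to baseline = fm × 0.11 + (1 − fm).
Steady-state concentration ratio = 1 / (new CL fraction), so new CL fraction = 1 / 2.03 = 0.4926.
fm × 0.11 + 1 − fm = 0.4926  ⇒  fm × (0.11 − 1) = −0.5074  ⇒  fm = 0.57.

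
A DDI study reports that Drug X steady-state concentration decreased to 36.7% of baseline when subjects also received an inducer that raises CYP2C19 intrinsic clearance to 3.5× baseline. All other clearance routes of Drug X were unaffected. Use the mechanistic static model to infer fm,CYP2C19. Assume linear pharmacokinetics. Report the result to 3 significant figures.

0.690

Let x = fm,CYP2C19. Because steady-state concentration ∝ 1/CL, relative clearance rose to 1/0.367 = 2.725.
Only the CYP2C19 route changed, so 2.725 = x·3.5 + (1 − x), giving x = 0.690.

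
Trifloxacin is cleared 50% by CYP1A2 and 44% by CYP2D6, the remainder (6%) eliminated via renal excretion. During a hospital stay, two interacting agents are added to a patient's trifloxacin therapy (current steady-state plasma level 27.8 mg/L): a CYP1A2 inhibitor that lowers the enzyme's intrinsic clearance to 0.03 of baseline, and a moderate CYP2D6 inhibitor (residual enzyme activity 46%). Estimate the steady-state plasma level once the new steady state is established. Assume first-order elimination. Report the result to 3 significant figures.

CYP1A2: 0.5 × 0.03 = 0.015
CYP2D6: 0.44 × 0.46 = 0.2024
Other: 0.06 (unchanged)
CL_new/CL_old = 0.015 + 0.2024 + 0.06 = 0.2774.
Steady-state plasma level ∝ 1/CL: new value = 27.8 / 0.2774 = 100 mg/L.

100 mg/L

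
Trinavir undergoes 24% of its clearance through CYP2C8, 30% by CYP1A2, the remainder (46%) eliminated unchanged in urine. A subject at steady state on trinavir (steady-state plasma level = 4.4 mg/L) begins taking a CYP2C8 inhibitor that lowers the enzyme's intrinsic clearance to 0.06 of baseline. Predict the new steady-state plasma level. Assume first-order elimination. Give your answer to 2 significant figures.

The CYP2C8 pathway (24% of clearance) falls to 0.06× activity: 0.24 × 0.06 = 0.0144.
CYP1A2 (30%) and the residual 46% are unaffected.
CL_new/CL_old = 0.0144 + 0.3 + 0.46 = 0.7744.
With dosing unchanged, steady-state plasma level scales as 1/CL: 4.4 / 0.7744 = 5.7 mg/L.

5.7 mg/L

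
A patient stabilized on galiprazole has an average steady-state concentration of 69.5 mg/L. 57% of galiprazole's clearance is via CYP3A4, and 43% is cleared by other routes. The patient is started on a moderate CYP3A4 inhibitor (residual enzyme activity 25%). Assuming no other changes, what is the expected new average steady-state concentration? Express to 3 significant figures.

121 mg/L

The CYP3A4 pathway (57% of clearance) drops to 0.25× activity: 0.57 × 0.25 = 0.1425.
The remaining 43% of clearance is unaffected.
CL_new/CL_old = 0.1425 + 0.43 = 0.5725.
New average steady-state concentration = baseline ÷ relative clearance = 69.5 / 0.5725 = 121 mg/L.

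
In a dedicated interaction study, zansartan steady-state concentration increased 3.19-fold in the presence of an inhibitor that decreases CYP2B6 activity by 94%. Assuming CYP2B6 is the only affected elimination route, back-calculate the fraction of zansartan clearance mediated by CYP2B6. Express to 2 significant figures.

0.73

Let fm be the CYP2B6 fraction. New clearance relative to baseline = fm × 0.06 + (1 − fm).
Steady-state concentration ratio = 1 / (new CL fraction), so new CL fraction = 1 / 3.19 = 0.3135.
fm × 0.06 + 1 − fm = 0.3135  ⇒  fm × (0.06 − 1) = −0.6865  ⇒  fm = 0.73.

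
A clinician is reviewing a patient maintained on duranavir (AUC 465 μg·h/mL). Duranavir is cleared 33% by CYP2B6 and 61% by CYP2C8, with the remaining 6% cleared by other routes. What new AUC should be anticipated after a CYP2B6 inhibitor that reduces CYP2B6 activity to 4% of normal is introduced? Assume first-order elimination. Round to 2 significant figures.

CYP2B6: 0.33 × 0.04 = 0.0132
CYP2C8: 0.61 (unchanged)
Other: 0.06 (unchanged)
CL_new/CL_old = 0.0132 + 0.61 + 0.06 = 0.6832.
AUC ∝ 1/CL, so new value = 465 / 0.6832 = 6.8 × 10² μg·h/mL.

6.8 × 10² μg·h/mL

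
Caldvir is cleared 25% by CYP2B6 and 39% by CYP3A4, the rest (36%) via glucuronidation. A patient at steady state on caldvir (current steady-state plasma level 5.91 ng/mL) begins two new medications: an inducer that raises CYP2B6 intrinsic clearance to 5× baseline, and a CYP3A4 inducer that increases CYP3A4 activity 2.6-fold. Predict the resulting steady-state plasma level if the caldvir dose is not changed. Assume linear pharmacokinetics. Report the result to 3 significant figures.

The CYP2B6 pathway (25% of clearance) rises to 5× activity: 0.25 × 5 = 1.25.
The CYP3A4 pathway (39% of clearance) rises to 2.6× activity: 0.39 × 2.6 = 1.014.
Non-CYP routes (36%) are unchanged.
New clearance relative to baseline: 1.25 + 1.014 + 0.36 = 2.624.
New steady-state plasma level = 5.91 / 2.624 = 2.25 ng/mL (concentration scales inversely with clearance).

2.25 ng/mL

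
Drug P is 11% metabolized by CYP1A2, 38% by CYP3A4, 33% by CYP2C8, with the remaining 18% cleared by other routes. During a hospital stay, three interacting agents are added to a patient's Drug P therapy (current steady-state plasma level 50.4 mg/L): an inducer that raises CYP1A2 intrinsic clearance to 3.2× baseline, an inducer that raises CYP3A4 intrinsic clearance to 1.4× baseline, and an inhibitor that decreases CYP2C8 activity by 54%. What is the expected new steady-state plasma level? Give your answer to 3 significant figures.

CYP1A2: 0.11 × 3.2 = 0.352
CYP3A4: 0.38 × 1.4 = 0.532
CYP2C8: 0.33 × 0.46 = 0.1518
Other: 0.18 (unchanged)
Relative clearance = 0.352 + 0.532 + 0.1518 + 0.18 = 1.2158.
Steady-state plasma level ∝ 1/CL: new value = 50.4 / 1.2158 = 41.5 mg/L.

41.5 mg/L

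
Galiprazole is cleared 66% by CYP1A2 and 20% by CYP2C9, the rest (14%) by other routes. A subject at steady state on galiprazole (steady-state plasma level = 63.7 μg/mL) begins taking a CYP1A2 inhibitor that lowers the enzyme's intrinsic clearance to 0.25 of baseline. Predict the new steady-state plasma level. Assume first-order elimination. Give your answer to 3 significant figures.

The CYP1A2 pathway (66% of clearance) drops to 0.25× activity: 0.66 × 0.25 = 0.165.
CYP2C9 (20%) and the residual 14% are unaffected.
Relative clearance = 0.165 + 0.2 + 0.14 = 0.505.
New steady-state plasma level = baseline ÷ relative clearance = 63.7 / 0.505 = 126 μg/mL.

126 μg/mL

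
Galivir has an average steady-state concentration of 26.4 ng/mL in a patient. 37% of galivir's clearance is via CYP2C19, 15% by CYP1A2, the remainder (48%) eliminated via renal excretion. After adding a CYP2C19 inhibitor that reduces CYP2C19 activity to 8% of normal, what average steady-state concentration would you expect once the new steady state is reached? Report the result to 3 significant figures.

The CYP2C19 pathway (37% of clearance) is reduced to 0.08× activity: 0.37 × 0.08 = 0.0296.
CYP1A2 (15%) and the residual 48% are unaffected.
Relative clearance = 0.0296 + 0.15 + 0.48 = 0.6596.
Average steady-state concentration ∝ 1/CL, so new value = 26.4 / 0.6596 = 40.0 ng/mL.

40.0 ng/mL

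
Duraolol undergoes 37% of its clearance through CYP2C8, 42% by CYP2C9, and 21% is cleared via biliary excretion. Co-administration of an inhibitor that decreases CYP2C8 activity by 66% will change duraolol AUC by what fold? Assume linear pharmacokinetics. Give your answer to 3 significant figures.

The CYP2C8 pathway (37% of clearance) is reduced to 0.34× activity: 0.37 × 0.34 = 0.1258.
CYP2C9 (42%) and the residual 21% are unaffected.
CL_new/CL_old = 0.1258 + 0.42 + 0.21 = 0.7558.
AUC ratio = CL_old/CL_new = 1 / 0.7558 = 1.32.

1.32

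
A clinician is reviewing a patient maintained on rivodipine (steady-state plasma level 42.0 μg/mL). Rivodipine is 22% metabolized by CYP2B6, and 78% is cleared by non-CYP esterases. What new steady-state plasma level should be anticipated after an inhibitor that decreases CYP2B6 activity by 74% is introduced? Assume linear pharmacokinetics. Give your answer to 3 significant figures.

50.2 μg/mL

The CYP2B6 pathway (22% of clearance) falls to 0.26× activity: 0.22 × 0.26 = 0.0572.
Non-CYP routes (78%) are unchanged.
Relative clearance = 0.0572 + 0.78 = 0.8372.
With dosing unchanged, steady-state plasma level scales as 1/CL: 42.0 / 0.8372 = 50.2 μg/mL.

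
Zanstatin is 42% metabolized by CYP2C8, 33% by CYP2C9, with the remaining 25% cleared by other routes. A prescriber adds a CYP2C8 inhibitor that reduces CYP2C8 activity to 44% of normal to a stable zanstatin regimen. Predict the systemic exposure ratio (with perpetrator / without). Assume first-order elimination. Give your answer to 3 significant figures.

1.31

The CYP2C8 pathway (42% of clearance) drops to 0.44× activity: 0.42 × 0.44 = 0.1848.
CYP2C9 (33%) and the residual 25% are unaffected.
New clearance relative to baseline: 0.1848 + 0.33 + 0.25 = 0.7648.
Systemic exposure ratio = CL_old/CL_new = 1 / 0.7648 = 1.31.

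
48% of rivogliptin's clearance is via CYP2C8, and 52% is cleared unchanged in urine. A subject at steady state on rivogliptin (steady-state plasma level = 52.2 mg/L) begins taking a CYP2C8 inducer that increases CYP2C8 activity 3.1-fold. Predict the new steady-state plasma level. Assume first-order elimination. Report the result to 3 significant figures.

26.0 mg/L

CYP2C8: 0.48 × 3.1 = 1.488
Other: 0.52 (unchanged)
Relative clearance = 1.488 + 0.52 = 2.008.
With dosing unchanged, steady-state plasma level scales as 1/CL: 52.2 / 2.008 = 26.0 mg/L.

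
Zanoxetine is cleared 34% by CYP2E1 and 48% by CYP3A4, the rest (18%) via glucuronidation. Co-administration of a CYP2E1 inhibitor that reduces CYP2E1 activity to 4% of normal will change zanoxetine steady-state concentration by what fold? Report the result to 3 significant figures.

1.48

The CYP2E1 pathway (34% of clearance) is reduced to 0.04× activity: 0.34 × 0.04 = 0.0136.
CYP3A4 (48%) and the residual 18% are unaffected.
CL_new/CL_old = 0.0136 + 0.48 + 0.18 = 0.6736.
Since steady-state concentration ∝ 1/CL, the ratio is 1 / 0.6736 = 1.48.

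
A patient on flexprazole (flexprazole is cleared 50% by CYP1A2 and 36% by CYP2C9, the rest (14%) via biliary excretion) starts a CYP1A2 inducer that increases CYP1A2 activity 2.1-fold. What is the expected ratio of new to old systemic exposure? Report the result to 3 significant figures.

0.645

The CYP1A2 pathway (50% of clearance) rises to 2.1× activity: 0.5 × 2.1 = 1.05.
CYP2C9 (36%) and the residual 14% are unaffected.
Relative clearance = 1.05 + 0.36 + 0.14 = 1.55.
Since systemic exposure ∝ 1/CL, the ratio is 1 / 1.55 = 0.645.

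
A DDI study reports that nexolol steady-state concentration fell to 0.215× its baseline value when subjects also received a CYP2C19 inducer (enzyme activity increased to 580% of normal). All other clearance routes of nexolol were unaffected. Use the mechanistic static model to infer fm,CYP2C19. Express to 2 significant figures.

Write x for the fraction cleared via CYP2C19. The observed steady-state concentration change means clearance rose to 1/0.215 = 4.651 of baseline.
Setting x·5.8 + (1 − x) = 4.651 and solving: x = (4.651 − 1)/(5.8 − 1) = 0.76.

0.76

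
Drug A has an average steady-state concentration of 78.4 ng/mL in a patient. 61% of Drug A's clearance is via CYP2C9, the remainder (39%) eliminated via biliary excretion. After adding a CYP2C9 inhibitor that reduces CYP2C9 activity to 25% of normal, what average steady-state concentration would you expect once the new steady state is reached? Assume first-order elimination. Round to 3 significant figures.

145 ng/mL

The CYP2C9 pathway (61% of clearance) falls to 0.25× activity: 0.61 × 0.25 = 0.1525.
Non-CYP routes (39%) are unchanged.
New clearance relative to baseline: 0.1525 + 0.39 = 0.5425.
New average steady-state concentration = baseline ÷ relative clearance = 78.4 / 0.5425 = 145 ng/mL.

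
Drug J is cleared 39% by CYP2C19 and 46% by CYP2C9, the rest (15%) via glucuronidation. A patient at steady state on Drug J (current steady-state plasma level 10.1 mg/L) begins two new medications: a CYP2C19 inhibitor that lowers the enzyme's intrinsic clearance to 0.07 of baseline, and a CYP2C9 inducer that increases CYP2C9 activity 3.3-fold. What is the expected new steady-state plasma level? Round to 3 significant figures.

5.96 mg/L

The CYP2C19 pathway (39% of clearance) is reduced to 0.07× activity: 0.39 × 0.07 = 0.0273.
The CYP2C9 pathway (46% of clearance) rises to 3.3× activity: 0.46 × 3.3 = 1.518.
Non-CYP routes (15%) are unchanged.
Relative clearance = 0.0273 + 1.518 + 0.15 = 1.6953.
Dividing the baseline by the relative clearance: 10.1 / 1.6953 = 5.96 mg/L.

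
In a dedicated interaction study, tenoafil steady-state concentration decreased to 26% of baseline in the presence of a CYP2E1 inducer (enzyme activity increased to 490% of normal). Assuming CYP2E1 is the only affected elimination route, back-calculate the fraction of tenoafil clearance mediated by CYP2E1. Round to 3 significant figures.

0.730

Let fm be the CYP2E1 fraction. New clearance relative to baseline = fm × 4.9 + (1 − fm).
Steady-state concentration ratio = 1 / (new CL fraction), so new CL fraction = 1 / 0.260 = 3.846.
fm × 4.9 + 1 − fm = 3.846  ⇒  fm × (4.9 − 1) = 2.846  ⇒  fm = 0.730.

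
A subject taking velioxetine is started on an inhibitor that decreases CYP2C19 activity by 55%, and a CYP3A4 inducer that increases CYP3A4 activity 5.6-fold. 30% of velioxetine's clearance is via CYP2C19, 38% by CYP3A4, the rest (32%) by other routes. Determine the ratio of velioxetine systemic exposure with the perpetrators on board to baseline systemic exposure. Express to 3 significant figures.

The CYP2C19 pathway (30% of clearance) falls to 0.45× activity: 0.3 × 0.45 = 0.135.
The CYP3A4 pathway (38% of clearance) rises to 5.6× activity: 0.38 × 5.6 = 2.128.
The remaining 32% of clearance is unaffected.
Relative clearance = 0.135 + 2.128 + 0.32 = 2.583.
Net systemic exposure ratio = 1 / 2.583 = 0.387.

0.387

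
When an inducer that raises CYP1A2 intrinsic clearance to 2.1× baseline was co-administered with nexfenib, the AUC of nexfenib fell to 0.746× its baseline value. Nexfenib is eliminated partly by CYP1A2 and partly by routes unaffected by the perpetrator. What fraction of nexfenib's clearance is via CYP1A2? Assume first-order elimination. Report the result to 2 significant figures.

Let x = fm,CYP1A2. Because AUC ∝ 1/CL, relative clearance rose to 1/0.746 = 1.34.
Only the CYP1A2 route changed, so 1.34 = x·2.1 + (1 − x), giving x = 0.31.

0.31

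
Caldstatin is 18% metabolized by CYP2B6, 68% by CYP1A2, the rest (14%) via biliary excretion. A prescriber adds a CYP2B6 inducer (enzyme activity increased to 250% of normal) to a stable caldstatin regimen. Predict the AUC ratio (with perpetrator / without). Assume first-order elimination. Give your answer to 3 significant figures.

0.787

CYP2B6: 0.18 × 2.5 = 0.45
CYP1A2: 0.68 (unchanged)
Other: 0.14 (unchanged)
CL_new/CL_old = 0.45 + 0.68 + 0.14 = 1.27.
AUC is inversely proportional to clearance, so the fold-change is 1 / 1.27 = 0.787.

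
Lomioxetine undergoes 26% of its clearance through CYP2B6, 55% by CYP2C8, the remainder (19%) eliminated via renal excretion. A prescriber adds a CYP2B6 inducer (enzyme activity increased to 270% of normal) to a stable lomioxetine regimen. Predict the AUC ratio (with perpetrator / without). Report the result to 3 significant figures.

0.693

CYP2B6: 0.26 × 2.7 = 0.702
CYP2C8: 0.55 (unchanged)
Other: 0.19 (unchanged)
New clearance relative to baseline: 0.702 + 0.55 + 0.19 = 1.442.
Since AUC ∝ 1/CL, the ratio is 1 / 1.442 = 0.693.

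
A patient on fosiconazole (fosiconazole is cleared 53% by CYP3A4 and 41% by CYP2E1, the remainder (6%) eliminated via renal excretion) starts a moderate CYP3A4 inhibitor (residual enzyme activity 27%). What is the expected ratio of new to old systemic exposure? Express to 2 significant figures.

CYP3A4: 0.53 × 0.27 = 0.1431
CYP2E1: 0.41 (unchanged)
Other: 0.06 (unchanged)
CL_new/CL_old = 0.1431 + 0.41 + 0.06 = 0.6131.
Systemic exposure is inversely proportional to clearance, so the fold-change is 1 / 0.6131 = 1.6.

1.6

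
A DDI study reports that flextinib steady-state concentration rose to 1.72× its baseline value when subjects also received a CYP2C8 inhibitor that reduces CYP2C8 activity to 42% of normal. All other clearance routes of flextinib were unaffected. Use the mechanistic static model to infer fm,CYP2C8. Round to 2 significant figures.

0.72

CL'/CL = 1 / 1.72 = 0.5814
0.42·fm + (1 − fm) = 0.5814
fm = (0.5814 − 1) / (0.42 − 1) = 0.72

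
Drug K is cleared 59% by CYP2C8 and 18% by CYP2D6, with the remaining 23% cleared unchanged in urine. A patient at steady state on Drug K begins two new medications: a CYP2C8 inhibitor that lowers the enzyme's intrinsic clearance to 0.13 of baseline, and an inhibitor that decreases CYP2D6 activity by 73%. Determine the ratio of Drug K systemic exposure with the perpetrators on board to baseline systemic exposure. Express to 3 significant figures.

2.81

CYP2C8: 0.59 × 0.13 = 0.0767
CYP2D6: 0.18 × 0.27 = 0.0486
Other: 0.23 (unchanged)
New clearance relative to baseline: 0.0767 + 0.0486 + 0.23 = 0.3553.
Because systemic exposure varies inversely with clearance, the combined effect is 1 / 0.3553 = 2.81.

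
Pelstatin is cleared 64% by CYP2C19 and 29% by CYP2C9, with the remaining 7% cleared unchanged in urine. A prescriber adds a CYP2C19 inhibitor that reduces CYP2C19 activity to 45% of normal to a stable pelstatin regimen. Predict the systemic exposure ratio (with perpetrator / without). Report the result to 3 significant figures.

The CYP2C19 pathway (64% of clearance) drops to 0.45× activity: 0.64 × 0.45 = 0.288.
CYP2C9 (29%) and the residual 7% are unaffected.
New clearance relative to baseline: 0.288 + 0.29 + 0.07 = 0.648.
Systemic exposure is inversely proportional to clearance, so the fold-change is 1 / 0.648 = 1.54.

1.54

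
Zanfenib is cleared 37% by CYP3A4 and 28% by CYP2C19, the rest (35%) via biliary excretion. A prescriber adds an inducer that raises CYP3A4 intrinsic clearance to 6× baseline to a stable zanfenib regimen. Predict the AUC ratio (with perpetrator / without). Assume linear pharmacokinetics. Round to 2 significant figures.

The CYP3A4 pathway (37% of clearance) rises to 6× activity: 0.37 × 6 = 2.22.
CYP2C19 (28%) and the residual 35% are unaffected.
New clearance relative to baseline: 2.22 + 0.28 + 0.35 = 2.85.
Since AUC ∝ 1/CL, the ratio is 1 / 2.85 = 0.35.

0.35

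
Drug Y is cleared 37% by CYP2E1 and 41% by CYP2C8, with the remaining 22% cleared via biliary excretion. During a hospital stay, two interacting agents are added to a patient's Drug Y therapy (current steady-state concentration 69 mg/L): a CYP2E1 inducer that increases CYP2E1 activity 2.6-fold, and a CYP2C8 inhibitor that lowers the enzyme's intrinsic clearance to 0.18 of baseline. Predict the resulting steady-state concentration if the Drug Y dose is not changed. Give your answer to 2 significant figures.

55 mg/L

The CYP2E1 pathway (37% of clearance) is boosted to 2.6× activity: 0.37 × 2.6 = 0.962.
The CYP2C8 pathway (41% of clearance) falls to 0.18× activity: 0.41 × 0.18 = 0.0738.
Non-CYP routes (22%) are unchanged.
New clearance relative to baseline: 0.962 + 0.0738 + 0.22 = 1.2558.
New steady-state concentration = 69 / 1.2558 = 55 mg/L (concentration scales inversely with clearance).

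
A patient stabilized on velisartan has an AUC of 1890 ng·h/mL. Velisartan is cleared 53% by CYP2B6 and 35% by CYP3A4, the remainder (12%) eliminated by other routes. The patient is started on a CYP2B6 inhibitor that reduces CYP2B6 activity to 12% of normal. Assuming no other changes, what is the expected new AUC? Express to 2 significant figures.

3.5 × 10³ ng·h/mL

The CYP2B6 pathway (53% of clearance) falls to 0.12× activity: 0.53 × 0.12 = 0.0636.
CYP3A4 (35%) and the residual 12% are unaffected.
Relative clearance = 0.0636 + 0.35 + 0.12 = 0.5336.
With dosing unchanged, AUC scales as 1/CL: 1890 / 0.5336 = 3.5 × 10³ ng·h/mL.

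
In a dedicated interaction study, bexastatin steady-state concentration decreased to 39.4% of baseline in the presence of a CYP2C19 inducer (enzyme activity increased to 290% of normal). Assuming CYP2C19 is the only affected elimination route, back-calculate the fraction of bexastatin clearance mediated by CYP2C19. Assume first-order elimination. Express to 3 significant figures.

0.810

CL'/CL = 1 / 0.394 = 2.538
2.9·fm + (1 − fm) = 2.538
fm = (2.538 − 1) / (2.9 − 1) = 0.810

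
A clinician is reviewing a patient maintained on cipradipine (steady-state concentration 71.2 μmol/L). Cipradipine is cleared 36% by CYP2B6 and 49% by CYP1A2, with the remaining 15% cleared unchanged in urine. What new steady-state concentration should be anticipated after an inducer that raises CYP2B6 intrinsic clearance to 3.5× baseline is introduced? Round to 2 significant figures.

CYP2B6: 0.36 × 3.5 = 1.26
CYP1A2: 0.49 (unchanged)
Other: 0.15 (unchanged)
CL_new/CL_old = 1.26 + 0.49 + 0.15 = 1.9.
With dosing unchanged, steady-state concentration scales as 1/CL: 71.2 / 1.9 = 37 μmol/L.

37 μmol/L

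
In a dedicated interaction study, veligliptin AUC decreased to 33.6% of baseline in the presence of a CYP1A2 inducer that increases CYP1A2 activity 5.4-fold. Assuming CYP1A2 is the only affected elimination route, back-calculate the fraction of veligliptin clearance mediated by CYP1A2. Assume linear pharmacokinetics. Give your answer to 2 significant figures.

0.45

CL'/CL = 1 / 0.336 = 2.976
5.4·fm + (1 − fm) = 2.976
fm = (2.976 − 1) / (5.4 − 1) = 0.45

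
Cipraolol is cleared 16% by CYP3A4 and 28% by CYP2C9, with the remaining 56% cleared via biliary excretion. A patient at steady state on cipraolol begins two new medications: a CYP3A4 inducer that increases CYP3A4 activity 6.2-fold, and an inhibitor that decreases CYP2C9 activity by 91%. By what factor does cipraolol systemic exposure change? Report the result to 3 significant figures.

0.634

The CYP3A4 pathway (16% of clearance) increases to 6.2× activity: 0.16 × 6.2 = 0.992.
The CYP2C9 pathway (28% of clearance) falls to 0.09× activity: 0.28 × 0.09 = 0.0252.
The remaining 56% of clearance is unaffected.
New clearance relative to baseline: 0.992 + 0.0252 + 0.56 = 1.5772.
Systemic exposure ∝ 1/CL: fold-change = 1 / 1.5772 = 0.634.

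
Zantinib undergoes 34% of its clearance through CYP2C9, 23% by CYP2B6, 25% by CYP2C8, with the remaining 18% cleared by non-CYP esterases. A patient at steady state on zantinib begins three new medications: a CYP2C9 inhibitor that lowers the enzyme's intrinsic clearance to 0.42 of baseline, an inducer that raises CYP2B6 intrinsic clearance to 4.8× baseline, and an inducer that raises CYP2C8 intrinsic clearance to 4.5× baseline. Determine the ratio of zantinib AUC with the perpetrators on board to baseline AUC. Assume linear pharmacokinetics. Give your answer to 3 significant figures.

0.392

CYP2C9: 0.34 × 0.42 = 0.1428
CYP2B6: 0.23 × 4.8 = 1.104
CYP2C8: 0.25 × 4.5 = 1.125
Other: 0.18 (unchanged)
Relative clearance = 0.1428 + 1.104 + 1.125 + 0.18 = 2.5518.
Because AUC varies inversely with clearance, the combined effect is 1 / 2.5518 = 0.392.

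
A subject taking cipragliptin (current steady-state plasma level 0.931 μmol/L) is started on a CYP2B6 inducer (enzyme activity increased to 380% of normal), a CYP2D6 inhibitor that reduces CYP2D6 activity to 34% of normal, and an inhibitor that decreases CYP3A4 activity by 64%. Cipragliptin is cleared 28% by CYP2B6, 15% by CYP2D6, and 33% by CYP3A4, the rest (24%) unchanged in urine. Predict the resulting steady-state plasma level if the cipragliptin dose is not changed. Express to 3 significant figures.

0.632 μmol/L

The CYP2B6 pathway (28% of clearance) increases to 3.8× activity: 0.28 × 3.8 = 1.064.
The CYP2D6 pathway (15% of clearance) falls to 0.34× activity: 0.15 × 0.34 = 0.051.
The CYP3A4 pathway (33% of clearance) drops to 0.36× activity: 0.33 × 0.36 = 0.1188.
Non-CYP routes (24%) are unchanged.
Relative clearance = 1.064 + 0.051 + 0.1188 + 0.24 = 1.4738.
New steady-state plasma level = 0.931 / 1.4738 = 0.632 μmol/L (concentration scales inversely with clearance).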